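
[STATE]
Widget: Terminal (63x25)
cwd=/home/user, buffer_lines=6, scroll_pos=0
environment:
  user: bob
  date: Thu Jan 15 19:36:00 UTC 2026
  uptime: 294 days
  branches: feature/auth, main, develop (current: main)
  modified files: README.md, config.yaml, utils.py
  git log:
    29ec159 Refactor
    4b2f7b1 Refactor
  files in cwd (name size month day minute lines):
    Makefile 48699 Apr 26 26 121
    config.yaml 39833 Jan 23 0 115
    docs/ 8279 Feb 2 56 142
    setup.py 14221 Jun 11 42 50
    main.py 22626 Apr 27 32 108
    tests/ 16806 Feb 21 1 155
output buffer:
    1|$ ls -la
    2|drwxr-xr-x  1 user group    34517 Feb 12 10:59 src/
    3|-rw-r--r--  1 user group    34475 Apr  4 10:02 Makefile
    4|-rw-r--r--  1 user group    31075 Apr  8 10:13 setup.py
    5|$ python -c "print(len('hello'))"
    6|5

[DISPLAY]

$ ls -la                                                       
drwxr-xr-x  1 user group    34517 Feb 12 10:59 src/            
-rw-r--r--  1 user group    34475 Apr  4 10:02 Makefile        
-rw-r--r--  1 user group    31075 Apr  8 10:13 setup.py        
$ python -c "print(len('hello'))"                              
5                                                              
$ █                                                            
                                                               
                                                               
                                                               
                                                               
                                                               
                                                               
                                                               
                                                               
                                                               
                                                               
                                                               
                                                               
                                                               
                                                               
                                                               
                                                               
                                                               
                                                               


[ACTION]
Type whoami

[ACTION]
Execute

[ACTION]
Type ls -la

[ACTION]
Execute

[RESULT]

$ ls -la                                                       
drwxr-xr-x  1 user group    34517 Feb 12 10:59 src/            
-rw-r--r--  1 user group    34475 Apr  4 10:02 Makefile        
-rw-r--r--  1 user group    31075 Apr  8 10:13 setup.py        
$ python -c "print(len('hello'))"                              
5                                                              
$ whoami                                                       
bob                                                            
$ ls -la                                                       
-rw-r--r--  1 bob group    48699 Apr 26 10:26 Makefile         
-rw-r--r--  1 bob group    39833 Jan 23 10:00 config.yaml      
drwxr-xr-x  1 bob group     8279 Feb  2 10:56 docs/            
-rw-r--r--  1 bob group    14221 Jun 11 10:42 setup.py         
-rw-r--r--  1 bob group    22626 Apr 27 10:32 main.py          
drwxr-xr-x  1 bob group    16806 Feb 21 10:01 tests/           
$ █                                                            
                                                               
                                                               
                                                               
                                                               
                                                               
                                                               
                                                               
                                                               
                                                               


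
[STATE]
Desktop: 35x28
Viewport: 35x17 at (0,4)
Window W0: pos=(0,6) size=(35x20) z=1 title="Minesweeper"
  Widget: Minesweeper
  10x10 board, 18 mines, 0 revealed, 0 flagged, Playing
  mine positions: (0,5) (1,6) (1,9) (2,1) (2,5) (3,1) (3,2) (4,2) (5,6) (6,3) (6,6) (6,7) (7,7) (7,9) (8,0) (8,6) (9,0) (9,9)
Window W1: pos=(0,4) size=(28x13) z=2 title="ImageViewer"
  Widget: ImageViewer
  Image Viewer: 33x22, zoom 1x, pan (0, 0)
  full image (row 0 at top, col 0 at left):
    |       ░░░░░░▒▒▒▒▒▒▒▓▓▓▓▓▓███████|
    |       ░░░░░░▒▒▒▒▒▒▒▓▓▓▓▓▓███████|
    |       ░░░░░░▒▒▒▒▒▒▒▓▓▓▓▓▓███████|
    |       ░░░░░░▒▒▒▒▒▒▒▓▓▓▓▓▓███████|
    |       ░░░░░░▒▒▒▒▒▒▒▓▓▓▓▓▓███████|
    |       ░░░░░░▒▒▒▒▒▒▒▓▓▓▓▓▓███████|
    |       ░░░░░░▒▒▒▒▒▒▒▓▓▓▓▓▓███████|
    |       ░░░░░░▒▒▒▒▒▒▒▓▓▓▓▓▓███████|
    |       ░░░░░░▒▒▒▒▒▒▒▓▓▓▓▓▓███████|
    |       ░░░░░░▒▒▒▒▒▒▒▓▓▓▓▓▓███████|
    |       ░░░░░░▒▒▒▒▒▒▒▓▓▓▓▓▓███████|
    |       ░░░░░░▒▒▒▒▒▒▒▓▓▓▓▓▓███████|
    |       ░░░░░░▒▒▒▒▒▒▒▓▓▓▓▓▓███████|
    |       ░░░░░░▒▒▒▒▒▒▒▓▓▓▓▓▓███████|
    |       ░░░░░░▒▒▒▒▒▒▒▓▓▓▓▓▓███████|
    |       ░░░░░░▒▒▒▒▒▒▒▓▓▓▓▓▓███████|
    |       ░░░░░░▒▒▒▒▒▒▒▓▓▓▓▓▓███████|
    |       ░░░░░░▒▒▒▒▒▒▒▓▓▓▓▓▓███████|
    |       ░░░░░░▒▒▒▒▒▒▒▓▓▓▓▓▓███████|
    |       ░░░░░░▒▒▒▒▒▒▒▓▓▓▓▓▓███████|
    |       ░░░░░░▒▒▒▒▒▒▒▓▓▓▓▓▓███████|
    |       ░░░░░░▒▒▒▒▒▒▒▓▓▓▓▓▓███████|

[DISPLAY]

┏━━━━━━━━━━━━━━━━━━━━━━━━━━┓       
┃ ImageViewer              ┃       
┠──────────────────────────┨━━━━━━┓
┃       ░░░░░░▒▒▒▒▒▒▒▓▓▓▓▓▓┃      ┃
┃       ░░░░░░▒▒▒▒▒▒▒▓▓▓▓▓▓┃──────┨
┃       ░░░░░░▒▒▒▒▒▒▒▓▓▓▓▓▓┃      ┃
┃       ░░░░░░▒▒▒▒▒▒▒▓▓▓▓▓▓┃      ┃
┃       ░░░░░░▒▒▒▒▒▒▒▓▓▓▓▓▓┃      ┃
┃       ░░░░░░▒▒▒▒▒▒▒▓▓▓▓▓▓┃      ┃
┃       ░░░░░░▒▒▒▒▒▒▒▓▓▓▓▓▓┃      ┃
┃       ░░░░░░▒▒▒▒▒▒▒▓▓▓▓▓▓┃      ┃
┃       ░░░░░░▒▒▒▒▒▒▒▓▓▓▓▓▓┃      ┃
┗━━━━━━━━━━━━━━━━━━━━━━━━━━┛      ┃
┃■■■■■■■■■■                       ┃
┃■■■■■■■■■■                       ┃
┃                                 ┃
┃                                 ┃


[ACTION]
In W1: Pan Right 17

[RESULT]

┏━━━━━━━━━━━━━━━━━━━━━━━━━━┓       
┃ ImageViewer              ┃       
┠──────────────────────────┨━━━━━━┓
┃▒▒▒▓▓▓▓▓▓███████          ┃      ┃
┃▒▒▒▓▓▓▓▓▓███████          ┃──────┨
┃▒▒▒▓▓▓▓▓▓███████          ┃      ┃
┃▒▒▒▓▓▓▓▓▓███████          ┃      ┃
┃▒▒▒▓▓▓▓▓▓███████          ┃      ┃
┃▒▒▒▓▓▓▓▓▓███████          ┃      ┃
┃▒▒▒▓▓▓▓▓▓███████          ┃      ┃
┃▒▒▒▓▓▓▓▓▓███████          ┃      ┃
┃▒▒▒▓▓▓▓▓▓███████          ┃      ┃
┗━━━━━━━━━━━━━━━━━━━━━━━━━━┛      ┃
┃■■■■■■■■■■                       ┃
┃■■■■■■■■■■                       ┃
┃                                 ┃
┃                                 ┃


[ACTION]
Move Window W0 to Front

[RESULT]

┏━━━━━━━━━━━━━━━━━━━━━━━━━━┓       
┃ ImageViewer              ┃       
┏━━━━━━━━━━━━━━━━━━━━━━━━━━━━━━━━━┓
┃ Minesweeper                     ┃
┠─────────────────────────────────┨
┃■■■■■■■■■■                       ┃
┃■■■■■■■■■■                       ┃
┃■■■■■■■■■■                       ┃
┃■■■■■■■■■■                       ┃
┃■■■■■■■■■■                       ┃
┃■■■■■■■■■■                       ┃
┃■■■■■■■■■■                       ┃
┃■■■■■■■■■■                       ┃
┃■■■■■■■■■■                       ┃
┃■■■■■■■■■■                       ┃
┃                                 ┃
┃                                 ┃


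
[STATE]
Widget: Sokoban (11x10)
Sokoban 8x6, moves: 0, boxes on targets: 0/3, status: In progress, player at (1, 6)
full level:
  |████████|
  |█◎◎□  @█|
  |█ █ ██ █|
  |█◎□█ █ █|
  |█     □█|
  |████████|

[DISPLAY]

████████   
█◎◎□  @█   
█ █ ██ █   
█◎□█ █ █   
█     □█   
████████   
Moves: 0  0
           
           
           


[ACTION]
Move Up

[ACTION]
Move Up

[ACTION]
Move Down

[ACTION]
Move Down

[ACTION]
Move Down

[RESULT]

████████   
█◎◎□   █   
█ █ ██ █   
█◎□█ █@█   
█     □█   
████████   
Moves: 2  0
           
           
           


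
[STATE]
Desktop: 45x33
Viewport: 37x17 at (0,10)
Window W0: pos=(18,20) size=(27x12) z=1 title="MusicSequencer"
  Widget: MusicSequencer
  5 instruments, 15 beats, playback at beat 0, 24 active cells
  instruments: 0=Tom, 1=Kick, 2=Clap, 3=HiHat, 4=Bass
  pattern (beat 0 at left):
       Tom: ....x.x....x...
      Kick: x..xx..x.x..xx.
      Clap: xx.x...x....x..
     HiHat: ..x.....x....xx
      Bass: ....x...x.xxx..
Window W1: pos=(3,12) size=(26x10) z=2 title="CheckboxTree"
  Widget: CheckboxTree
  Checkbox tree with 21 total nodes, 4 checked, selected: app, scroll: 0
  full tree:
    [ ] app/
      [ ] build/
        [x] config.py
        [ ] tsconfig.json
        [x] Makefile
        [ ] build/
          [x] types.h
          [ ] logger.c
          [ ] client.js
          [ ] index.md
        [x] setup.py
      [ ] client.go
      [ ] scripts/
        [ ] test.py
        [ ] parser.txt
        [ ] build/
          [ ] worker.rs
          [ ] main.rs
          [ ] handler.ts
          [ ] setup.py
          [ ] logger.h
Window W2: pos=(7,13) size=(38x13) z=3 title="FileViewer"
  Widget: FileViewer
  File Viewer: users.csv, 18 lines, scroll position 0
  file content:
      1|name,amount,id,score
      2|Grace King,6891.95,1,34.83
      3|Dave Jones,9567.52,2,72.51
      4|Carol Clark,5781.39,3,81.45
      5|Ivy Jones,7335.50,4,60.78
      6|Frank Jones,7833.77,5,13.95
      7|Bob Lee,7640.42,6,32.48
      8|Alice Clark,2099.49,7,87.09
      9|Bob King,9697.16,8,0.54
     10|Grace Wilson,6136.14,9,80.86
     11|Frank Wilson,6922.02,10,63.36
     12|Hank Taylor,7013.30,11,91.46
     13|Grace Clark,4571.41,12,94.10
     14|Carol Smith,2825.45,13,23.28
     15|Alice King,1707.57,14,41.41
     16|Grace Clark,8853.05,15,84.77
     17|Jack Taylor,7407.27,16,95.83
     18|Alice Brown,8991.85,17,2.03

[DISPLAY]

                                     
                                     
   ┏━━━━━━━━━━━━━━━━━━━━━━━━┓        
   ┃ Ch┏━━━━━━━━━━━━━━━━━━━━━━━━━━━━━
   ┠───┃ FileViewer                  
   ┃>[-┠─────────────────────────────
   ┃   ┃name,amount,id,score         
   ┃   ┃Grace King,6891.95,1,34.83   
   ┃   ┃Dave Jones,9567.52,2,72.51   
   ┃   ┃Carol Clark,5781.39,3,81.45  
   ┃   ┃Ivy Jones,7335.50,4,60.78    
   ┗━━━┃Frank Jones,7833.77,5,13.95  
       ┃Bob Lee,7640.42,6,32.48      
       ┃Alice Clark,2099.49,7,87.09  
       ┃Bob King,9697.16,8,0.54      
       ┗━━━━━━━━━━━━━━━━━━━━━━━━━━━━━
                  ┃  Clap██·█···█····


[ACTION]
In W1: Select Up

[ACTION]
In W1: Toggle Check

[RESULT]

                                     
                                     
   ┏━━━━━━━━━━━━━━━━━━━━━━━━┓        
   ┃ Ch┏━━━━━━━━━━━━━━━━━━━━━━━━━━━━━
   ┠───┃ FileViewer                  
   ┃>[x┠─────────────────────────────
   ┃   ┃name,amount,id,score         
   ┃   ┃Grace King,6891.95,1,34.83   
   ┃   ┃Dave Jones,9567.52,2,72.51   
   ┃   ┃Carol Clark,5781.39,3,81.45  
   ┃   ┃Ivy Jones,7335.50,4,60.78    
   ┗━━━┃Frank Jones,7833.77,5,13.95  
       ┃Bob Lee,7640.42,6,32.48      
       ┃Alice Clark,2099.49,7,87.09  
       ┃Bob King,9697.16,8,0.54      
       ┗━━━━━━━━━━━━━━━━━━━━━━━━━━━━━
                  ┃  Clap██·█···█····


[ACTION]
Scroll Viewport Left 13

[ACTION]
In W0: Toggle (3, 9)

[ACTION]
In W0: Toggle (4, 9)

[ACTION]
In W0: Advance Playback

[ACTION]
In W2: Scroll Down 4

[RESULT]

                                     
                                     
   ┏━━━━━━━━━━━━━━━━━━━━━━━━┓        
   ┃ Ch┏━━━━━━━━━━━━━━━━━━━━━━━━━━━━━
   ┠───┃ FileViewer                  
   ┃>[x┠─────────────────────────────
   ┃   ┃Ivy Jones,7335.50,4,60.78    
   ┃   ┃Frank Jones,7833.77,5,13.95  
   ┃   ┃Bob Lee,7640.42,6,32.48      
   ┃   ┃Alice Clark,2099.49,7,87.09  
   ┃   ┃Bob King,9697.16,8,0.54      
   ┗━━━┃Grace Wilson,6136.14,9,80.86 
       ┃Frank Wilson,6922.02,10,63.36
       ┃Hank Taylor,7013.30,11,91.46 
       ┃Grace Clark,4571.41,12,94.10 
       ┗━━━━━━━━━━━━━━━━━━━━━━━━━━━━━
                  ┃  Clap██·█···█····


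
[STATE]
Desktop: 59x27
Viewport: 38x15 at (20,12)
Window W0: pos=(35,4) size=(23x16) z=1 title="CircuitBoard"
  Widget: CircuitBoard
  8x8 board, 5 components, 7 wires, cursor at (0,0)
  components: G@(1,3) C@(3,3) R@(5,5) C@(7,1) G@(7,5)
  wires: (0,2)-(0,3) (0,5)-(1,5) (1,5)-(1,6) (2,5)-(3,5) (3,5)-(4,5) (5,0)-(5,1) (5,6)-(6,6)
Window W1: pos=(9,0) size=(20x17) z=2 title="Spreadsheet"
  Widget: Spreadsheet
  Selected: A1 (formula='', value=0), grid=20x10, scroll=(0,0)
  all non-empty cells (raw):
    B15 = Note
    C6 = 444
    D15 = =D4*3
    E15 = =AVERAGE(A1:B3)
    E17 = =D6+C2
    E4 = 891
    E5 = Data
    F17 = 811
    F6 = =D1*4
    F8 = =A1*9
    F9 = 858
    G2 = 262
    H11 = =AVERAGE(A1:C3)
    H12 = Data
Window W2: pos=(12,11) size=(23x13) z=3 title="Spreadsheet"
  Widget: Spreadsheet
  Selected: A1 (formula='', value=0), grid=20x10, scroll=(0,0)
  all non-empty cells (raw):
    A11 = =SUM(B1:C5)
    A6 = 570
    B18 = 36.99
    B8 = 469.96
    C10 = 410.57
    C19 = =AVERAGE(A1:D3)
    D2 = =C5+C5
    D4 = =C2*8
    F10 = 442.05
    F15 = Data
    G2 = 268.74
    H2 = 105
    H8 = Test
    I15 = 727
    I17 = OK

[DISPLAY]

sheet         ┃┃2                    ┃
──────────────┨┃                     ┃
              ┃┃3               C    ┃
A       B     ┃┃                     ┃
--------------┃┃4                    ┃
  [0]       0 ┃┃                     ┃
    0       0 ┃┃5   · ─ ·            ┃
    0       0 ┃┗━━━━━━━━━━━━━━━━━━━━━┛
    0       0 ┃                       
    0       0 ┃                       
  570       0 ┃                       
━━━━━━━━━━━━━━┛                       
                                      
                                      
                                      


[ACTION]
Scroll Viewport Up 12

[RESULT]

━━━━━━━━┓                             
et      ┃                             
────────┨                             
        ┃                             
     B  ┃      ┏━━━━━━━━━━━━━━━━━━━━━┓
--------┃      ┃ CircuitBoard        ┃
0]      ┃      ┠─────────────────────┨
 0      ┃      ┃   0 1 2 3 4 5 6 7   ┃
 0      ┃      ┃0  [.]      · ─ ·    ┃
 0      ┃      ┃                     ┃
 0      ┃      ┃1               G    ┃
━━━━━━━━━━━━━━┓┃                     ┃
sheet         ┃┃2                    ┃
──────────────┨┃                     ┃
              ┃┃3               C    ┃


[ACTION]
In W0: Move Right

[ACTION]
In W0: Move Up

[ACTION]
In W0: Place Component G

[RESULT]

━━━━━━━━┓                             
et      ┃                             
────────┨                             
        ┃                             
     B  ┃      ┏━━━━━━━━━━━━━━━━━━━━━┓
--------┃      ┃ CircuitBoard        ┃
0]      ┃      ┠─────────────────────┨
 0      ┃      ┃   0 1 2 3 4 5 6 7   ┃
 0      ┃      ┃0      [G]  · ─ ·    ┃
 0      ┃      ┃                     ┃
 0      ┃      ┃1               G    ┃
━━━━━━━━━━━━━━┓┃                     ┃
sheet         ┃┃2                    ┃
──────────────┨┃                     ┃
              ┃┃3               C    ┃


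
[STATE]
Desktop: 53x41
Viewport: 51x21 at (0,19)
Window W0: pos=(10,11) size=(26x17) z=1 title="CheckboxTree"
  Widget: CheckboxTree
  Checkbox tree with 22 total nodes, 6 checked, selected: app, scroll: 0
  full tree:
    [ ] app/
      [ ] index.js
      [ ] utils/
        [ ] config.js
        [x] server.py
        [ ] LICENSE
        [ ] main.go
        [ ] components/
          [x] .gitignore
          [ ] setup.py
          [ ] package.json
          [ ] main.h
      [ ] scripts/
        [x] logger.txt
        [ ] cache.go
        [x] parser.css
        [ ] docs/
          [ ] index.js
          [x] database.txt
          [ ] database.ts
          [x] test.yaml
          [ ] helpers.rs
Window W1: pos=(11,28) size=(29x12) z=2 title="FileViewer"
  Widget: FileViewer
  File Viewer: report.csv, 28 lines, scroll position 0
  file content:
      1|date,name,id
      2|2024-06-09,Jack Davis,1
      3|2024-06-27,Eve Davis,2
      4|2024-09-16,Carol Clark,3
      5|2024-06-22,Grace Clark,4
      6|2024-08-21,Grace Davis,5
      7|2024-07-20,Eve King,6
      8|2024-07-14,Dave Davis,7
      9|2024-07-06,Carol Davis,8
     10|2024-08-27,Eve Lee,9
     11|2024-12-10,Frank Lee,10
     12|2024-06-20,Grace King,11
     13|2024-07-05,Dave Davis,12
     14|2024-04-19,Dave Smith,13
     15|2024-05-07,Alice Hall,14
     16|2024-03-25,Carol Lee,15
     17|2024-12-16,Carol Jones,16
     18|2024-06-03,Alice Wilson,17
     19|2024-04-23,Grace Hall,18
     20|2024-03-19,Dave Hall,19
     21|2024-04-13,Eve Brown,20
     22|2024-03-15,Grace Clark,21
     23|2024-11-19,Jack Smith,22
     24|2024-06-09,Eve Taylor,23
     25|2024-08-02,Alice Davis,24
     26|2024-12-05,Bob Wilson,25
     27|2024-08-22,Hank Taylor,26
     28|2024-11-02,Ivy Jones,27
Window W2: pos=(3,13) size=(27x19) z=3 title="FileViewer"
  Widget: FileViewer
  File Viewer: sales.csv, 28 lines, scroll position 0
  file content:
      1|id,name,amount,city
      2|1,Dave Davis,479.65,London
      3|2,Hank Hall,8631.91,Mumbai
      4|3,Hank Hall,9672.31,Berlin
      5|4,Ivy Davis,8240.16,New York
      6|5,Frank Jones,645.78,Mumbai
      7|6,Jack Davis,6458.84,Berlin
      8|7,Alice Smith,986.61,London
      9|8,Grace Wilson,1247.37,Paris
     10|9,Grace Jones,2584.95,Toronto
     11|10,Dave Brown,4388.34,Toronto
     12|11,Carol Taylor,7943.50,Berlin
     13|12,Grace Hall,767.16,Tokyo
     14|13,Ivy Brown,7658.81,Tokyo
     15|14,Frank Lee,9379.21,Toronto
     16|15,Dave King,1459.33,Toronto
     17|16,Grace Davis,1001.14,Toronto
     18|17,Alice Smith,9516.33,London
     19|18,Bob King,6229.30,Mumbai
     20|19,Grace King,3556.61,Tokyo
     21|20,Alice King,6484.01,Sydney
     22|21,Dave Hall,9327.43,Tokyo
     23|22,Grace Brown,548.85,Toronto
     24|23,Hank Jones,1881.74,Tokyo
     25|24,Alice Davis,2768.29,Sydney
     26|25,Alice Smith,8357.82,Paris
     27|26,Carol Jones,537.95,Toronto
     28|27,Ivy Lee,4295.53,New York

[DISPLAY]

   ┃3,Hank Hall,9672.31,Berl░┃     ┃               
   ┃4,Ivy Davis,8240.16,New ░┃     ┃               
   ┃5,Frank Jones,645.78,Mum░┃/    ┃               
   ┃6,Jack Davis,6458.84,Ber░┃re   ┃               
   ┃7,Alice Smith,986.61,Lon░┃     ┃               
   ┃8,Grace Wilson,1247.37,P░┃json ┃               
   ┃9,Grace Jones,2584.95,To░┃     ┃               
   ┃10,Dave Brown,4388.34,To░┃     ┃               
   ┃11,Carol Taylor,7943.50,░┃━━━━━┛               
   ┃12,Grace Hall,767.16,Tok░┃━━━━━━━━━┓           
   ┃13,Ivy Brown,7658.81,Tok░┃         ┃           
   ┃14,Frank Lee,9379.21,Tor▼┃─────────┨           
   ┗━━━━━━━━━━━━━━━━━━━━━━━━━┛        ▲┃           
           ┃2024-06-09,Jack Davis,1   █┃           
           ┃2024-06-27,Eve Davis,2    ░┃           
           ┃2024-09-16,Carol Clark,3  ░┃           
           ┃2024-06-22,Grace Clark,4  ░┃           
           ┃2024-08-21,Grace Davis,5  ░┃           
           ┃2024-07-20,Eve King,6     ░┃           
           ┃2024-07-14,Dave Davis,7   ▼┃           
           ┗━━━━━━━━━━━━━━━━━━━━━━━━━━━┛           


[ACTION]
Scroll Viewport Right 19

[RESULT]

 ┃3,Hank Hall,9672.31,Berl░┃     ┃                 
 ┃4,Ivy Davis,8240.16,New ░┃     ┃                 
 ┃5,Frank Jones,645.78,Mum░┃/    ┃                 
 ┃6,Jack Davis,6458.84,Ber░┃re   ┃                 
 ┃7,Alice Smith,986.61,Lon░┃     ┃                 
 ┃8,Grace Wilson,1247.37,P░┃json ┃                 
 ┃9,Grace Jones,2584.95,To░┃     ┃                 
 ┃10,Dave Brown,4388.34,To░┃     ┃                 
 ┃11,Carol Taylor,7943.50,░┃━━━━━┛                 
 ┃12,Grace Hall,767.16,Tok░┃━━━━━━━━━┓             
 ┃13,Ivy Brown,7658.81,Tok░┃         ┃             
 ┃14,Frank Lee,9379.21,Tor▼┃─────────┨             
 ┗━━━━━━━━━━━━━━━━━━━━━━━━━┛        ▲┃             
         ┃2024-06-09,Jack Davis,1   █┃             
         ┃2024-06-27,Eve Davis,2    ░┃             
         ┃2024-09-16,Carol Clark,3  ░┃             
         ┃2024-06-22,Grace Clark,4  ░┃             
         ┃2024-08-21,Grace Davis,5  ░┃             
         ┃2024-07-20,Eve King,6     ░┃             
         ┃2024-07-14,Dave Davis,7   ▼┃             
         ┗━━━━━━━━━━━━━━━━━━━━━━━━━━━┛             


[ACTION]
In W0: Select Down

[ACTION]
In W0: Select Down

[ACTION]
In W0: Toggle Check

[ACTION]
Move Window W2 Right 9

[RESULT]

        ┃ ┃3,Hank Hall,9672.31,Berl░┃              
        ┃ ┃4,Ivy Davis,8240.16,New ░┃              
        ┃ ┃5,Frank Jones,645.78,Mum░┃              
        ┃ ┃6,Jack Davis,6458.84,Ber░┃              
        ┃ ┃7,Alice Smith,986.61,Lon░┃              
        ┃ ┃8,Grace Wilson,1247.37,P░┃              
        ┃ ┃9,Grace Jones,2584.95,To░┃              
        ┃ ┃10,Dave Brown,4388.34,To░┃              
        ┗━┃11,Carol Taylor,7943.50,░┃              
         ┏┃12,Grace Hall,767.16,Tok░┃┓             
         ┃┃13,Ivy Brown,7658.81,Tok░┃┃             
         ┠┃14,Frank Lee,9379.21,Tor▼┃┨             
         ┃┗━━━━━━━━━━━━━━━━━━━━━━━━━┛┃             
         ┃2024-06-09,Jack Davis,1   █┃             
         ┃2024-06-27,Eve Davis,2    ░┃             
         ┃2024-09-16,Carol Clark,3  ░┃             
         ┃2024-06-22,Grace Clark,4  ░┃             
         ┃2024-08-21,Grace Davis,5  ░┃             
         ┃2024-07-20,Eve King,6     ░┃             
         ┃2024-07-14,Dave Davis,7   ▼┃             
         ┗━━━━━━━━━━━━━━━━━━━━━━━━━━━┛             


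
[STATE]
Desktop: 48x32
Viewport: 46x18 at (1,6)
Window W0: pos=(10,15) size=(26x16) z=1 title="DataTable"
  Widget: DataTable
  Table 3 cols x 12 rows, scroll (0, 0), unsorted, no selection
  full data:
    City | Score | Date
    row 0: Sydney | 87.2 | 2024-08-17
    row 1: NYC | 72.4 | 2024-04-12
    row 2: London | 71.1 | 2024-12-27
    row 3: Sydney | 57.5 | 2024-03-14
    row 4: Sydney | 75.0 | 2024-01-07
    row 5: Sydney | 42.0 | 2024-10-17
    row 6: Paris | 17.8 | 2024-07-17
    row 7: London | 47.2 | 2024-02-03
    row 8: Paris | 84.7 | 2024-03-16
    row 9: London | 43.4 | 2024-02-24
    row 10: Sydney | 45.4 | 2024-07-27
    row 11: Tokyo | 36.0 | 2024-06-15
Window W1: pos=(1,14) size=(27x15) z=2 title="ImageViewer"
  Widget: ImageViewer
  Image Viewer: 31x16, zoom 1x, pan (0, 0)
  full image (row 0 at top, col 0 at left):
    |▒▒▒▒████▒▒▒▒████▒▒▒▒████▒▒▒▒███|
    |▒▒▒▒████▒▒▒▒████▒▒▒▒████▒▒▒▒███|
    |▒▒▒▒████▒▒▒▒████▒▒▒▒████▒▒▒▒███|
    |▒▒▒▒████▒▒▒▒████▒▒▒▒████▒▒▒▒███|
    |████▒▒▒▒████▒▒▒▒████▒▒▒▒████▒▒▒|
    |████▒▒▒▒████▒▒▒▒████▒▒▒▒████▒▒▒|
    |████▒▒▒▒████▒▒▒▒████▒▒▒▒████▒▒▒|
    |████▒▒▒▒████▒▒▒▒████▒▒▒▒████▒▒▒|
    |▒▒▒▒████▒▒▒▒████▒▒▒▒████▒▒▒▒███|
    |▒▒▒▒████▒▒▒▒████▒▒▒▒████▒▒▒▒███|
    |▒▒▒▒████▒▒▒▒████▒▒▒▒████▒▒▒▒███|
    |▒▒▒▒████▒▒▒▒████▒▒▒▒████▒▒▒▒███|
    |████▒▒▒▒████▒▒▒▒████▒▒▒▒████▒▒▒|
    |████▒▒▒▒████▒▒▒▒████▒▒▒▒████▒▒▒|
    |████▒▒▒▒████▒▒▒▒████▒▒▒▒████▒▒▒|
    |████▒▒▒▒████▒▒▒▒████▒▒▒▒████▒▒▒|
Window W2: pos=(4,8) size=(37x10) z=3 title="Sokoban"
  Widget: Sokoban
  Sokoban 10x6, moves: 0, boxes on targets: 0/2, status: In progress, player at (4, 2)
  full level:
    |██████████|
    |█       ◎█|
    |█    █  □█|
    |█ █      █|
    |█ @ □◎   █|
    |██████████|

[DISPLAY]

                                              
                                              
   ┏━━━━━━━━━━━━━━━━━━━━━━━━━━━━━━━━━━━┓      
   ┃ Sokoban                           ┃      
   ┠───────────────────────────────────┨      
   ┃██████████                         ┃      
   ┃█       ◎█                         ┃      
   ┃█    █  □█                         ┃      
┏━━┃█ █      █                         ┃      
┃ I┃█ @ □◎   █                         ┃      
┠──┃██████████                         ┃      
┃▒▒┗━━━━━━━━━━━━━━━━━━━━━━━━━━━━━━━━━━━┛      
┃▒▒▒▒████▒▒▒▒████▒▒▒▒████▒┃       ┃           
┃▒▒▒▒████▒▒▒▒████▒▒▒▒████▒┃────── ┃           
┃▒▒▒▒████▒▒▒▒████▒▒▒▒████▒┃-08-17 ┃           
┃████▒▒▒▒████▒▒▒▒████▒▒▒▒█┃-04-12 ┃           
┃████▒▒▒▒████▒▒▒▒████▒▒▒▒█┃-12-27 ┃           
┃████▒▒▒▒████▒▒▒▒████▒▒▒▒█┃-03-14 ┃           


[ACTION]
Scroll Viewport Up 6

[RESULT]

                                              
                                              
                                              
                                              
                                              
                                              
                                              
                                              
   ┏━━━━━━━━━━━━━━━━━━━━━━━━━━━━━━━━━━━┓      
   ┃ Sokoban                           ┃      
   ┠───────────────────────────────────┨      
   ┃██████████                         ┃      
   ┃█       ◎█                         ┃      
   ┃█    █  □█                         ┃      
┏━━┃█ █      █                         ┃      
┃ I┃█ @ □◎   █                         ┃      
┠──┃██████████                         ┃      
┃▒▒┗━━━━━━━━━━━━━━━━━━━━━━━━━━━━━━━━━━━┛      


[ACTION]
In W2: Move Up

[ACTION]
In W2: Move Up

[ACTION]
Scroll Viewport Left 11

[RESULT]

                                              
                                              
                                              
                                              
                                              
                                              
                                              
                                              
    ┏━━━━━━━━━━━━━━━━━━━━━━━━━━━━━━━━━━━┓     
    ┃ Sokoban                           ┃     
    ┠───────────────────────────────────┨     
    ┃██████████                         ┃     
    ┃█       ◎█                         ┃     
    ┃█    █  □█                         ┃     
 ┏━━┃█ █      █                         ┃     
 ┃ I┃█ @ □◎   █                         ┃     
 ┠──┃██████████                         ┃     
 ┃▒▒┗━━━━━━━━━━━━━━━━━━━━━━━━━━━━━━━━━━━┛     


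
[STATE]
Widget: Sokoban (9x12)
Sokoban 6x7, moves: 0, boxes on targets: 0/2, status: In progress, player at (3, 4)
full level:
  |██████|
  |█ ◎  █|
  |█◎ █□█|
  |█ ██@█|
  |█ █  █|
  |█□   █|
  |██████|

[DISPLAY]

██████   
█ ◎  █   
█◎ █□█   
█ ██@█   
█ █  █   
█□   █   
██████   
Moves: 0 
         
         
         
         


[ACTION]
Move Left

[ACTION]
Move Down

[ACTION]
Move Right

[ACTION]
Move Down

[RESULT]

██████   
█ ◎  █   
█◎ █□█   
█ ██ █   
█ █  █   
█□  @█   
██████   
Moves: 2 
         
         
         
         


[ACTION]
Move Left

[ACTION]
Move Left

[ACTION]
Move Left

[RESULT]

██████   
█ ◎  █   
█◎ █□█   
█ ██ █   
█ █  █   
█□@  █   
██████   
Moves: 4 
         
         
         
         


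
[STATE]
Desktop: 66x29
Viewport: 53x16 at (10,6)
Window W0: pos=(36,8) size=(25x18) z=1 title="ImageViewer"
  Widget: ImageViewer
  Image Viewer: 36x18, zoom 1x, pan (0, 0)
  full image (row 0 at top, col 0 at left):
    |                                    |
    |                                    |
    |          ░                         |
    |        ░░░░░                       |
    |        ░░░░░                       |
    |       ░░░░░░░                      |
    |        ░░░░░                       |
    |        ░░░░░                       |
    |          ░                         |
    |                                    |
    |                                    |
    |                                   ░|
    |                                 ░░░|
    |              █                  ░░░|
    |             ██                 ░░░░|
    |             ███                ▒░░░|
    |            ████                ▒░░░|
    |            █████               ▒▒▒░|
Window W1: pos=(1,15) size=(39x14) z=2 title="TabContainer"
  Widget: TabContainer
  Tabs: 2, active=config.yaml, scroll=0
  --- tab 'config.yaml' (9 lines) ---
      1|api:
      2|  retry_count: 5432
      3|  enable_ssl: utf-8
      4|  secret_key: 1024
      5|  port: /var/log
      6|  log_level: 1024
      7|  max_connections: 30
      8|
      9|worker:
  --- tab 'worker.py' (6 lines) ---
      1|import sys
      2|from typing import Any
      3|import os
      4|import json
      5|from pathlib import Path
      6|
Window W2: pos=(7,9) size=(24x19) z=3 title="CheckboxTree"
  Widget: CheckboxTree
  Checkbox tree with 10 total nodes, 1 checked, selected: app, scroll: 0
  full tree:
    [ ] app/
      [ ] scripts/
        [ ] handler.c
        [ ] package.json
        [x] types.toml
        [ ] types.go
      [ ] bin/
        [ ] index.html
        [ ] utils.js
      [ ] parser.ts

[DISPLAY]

                                                     
                                                     
                          ┏━━━━━━━━━━━━━━━━━━━━━━━┓  
━━━━━━━━━━━━━━━━━━━━┓     ┃ ImageViewer           ┃  
heckboxTree         ┃     ┠───────────────────────┨  
────────────────────┨     ┃                       ┃  
-] app/             ┃     ┃                       ┃  
 [-] scripts/       ┃     ┃          ░            ┃  
   [ ] handler.c    ┃     ┃        ░░░░░          ┃  
   [ ] package.json ┃━━━━━━━━┓     ░░░░░          ┃  
   [x] types.toml   ┃        ┃    ░░░░░░░         ┃  
   [ ] types.go     ┃────────┨     ░░░░░          ┃  
 [ ] bin/           ┃        ┃     ░░░░░          ┃  
   [ ] index.html   ┃────────┃       ░            ┃  
   [ ] utils.js     ┃        ┃                    ┃  
 [ ] parser.ts      ┃        ┃                    ┃  


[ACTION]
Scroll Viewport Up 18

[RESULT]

                                                     
                                                     
                                                     
                                                     
                                                     
                                                     
                                                     
                                                     
                          ┏━━━━━━━━━━━━━━━━━━━━━━━┓  
━━━━━━━━━━━━━━━━━━━━┓     ┃ ImageViewer           ┃  
heckboxTree         ┃     ┠───────────────────────┨  
────────────────────┨     ┃                       ┃  
-] app/             ┃     ┃                       ┃  
 [-] scripts/       ┃     ┃          ░            ┃  
   [ ] handler.c    ┃     ┃        ░░░░░          ┃  
   [ ] package.json ┃━━━━━━━━┓     ░░░░░          ┃  


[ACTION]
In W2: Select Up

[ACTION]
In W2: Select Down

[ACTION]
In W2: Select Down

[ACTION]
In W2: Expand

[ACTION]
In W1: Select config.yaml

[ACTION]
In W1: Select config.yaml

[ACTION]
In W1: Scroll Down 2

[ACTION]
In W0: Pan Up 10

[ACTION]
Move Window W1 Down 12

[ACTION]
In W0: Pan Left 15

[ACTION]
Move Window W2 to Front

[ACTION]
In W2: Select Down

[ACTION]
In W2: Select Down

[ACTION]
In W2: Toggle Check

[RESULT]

                                                     
                                                     
                                                     
                                                     
                                                     
                                                     
                                                     
                                                     
                          ┏━━━━━━━━━━━━━━━━━━━━━━━┓  
━━━━━━━━━━━━━━━━━━━━┓     ┃ ImageViewer           ┃  
heckboxTree         ┃     ┠───────────────────────┨  
────────────────────┨     ┃                       ┃  
 ] app/             ┃     ┃                       ┃  
 [ ] scripts/       ┃     ┃          ░            ┃  
   [ ] handler.c    ┃     ┃        ░░░░░          ┃  
   [ ] package.json ┃━━━━━━━━┓     ░░░░░          ┃  


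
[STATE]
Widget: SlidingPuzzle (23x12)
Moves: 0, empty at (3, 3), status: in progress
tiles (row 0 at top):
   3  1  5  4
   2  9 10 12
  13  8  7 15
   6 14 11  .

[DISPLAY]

┌────┬────┬────┬────┐  
│  3 │  1 │  5 │  4 │  
├────┼────┼────┼────┤  
│  2 │  9 │ 10 │ 12 │  
├────┼────┼────┼────┤  
│ 13 │  8 │  7 │ 15 │  
├────┼────┼────┼────┤  
│  6 │ 14 │ 11 │    │  
└────┴────┴────┴────┘  
Moves: 0               
                       
                       


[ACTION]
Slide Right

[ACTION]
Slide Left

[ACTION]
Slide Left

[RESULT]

┌────┬────┬────┬────┐  
│  3 │  1 │  5 │  4 │  
├────┼────┼────┼────┤  
│  2 │  9 │ 10 │ 12 │  
├────┼────┼────┼────┤  
│ 13 │  8 │  7 │ 15 │  
├────┼────┼────┼────┤  
│  6 │ 14 │ 11 │    │  
└────┴────┴────┴────┘  
Moves: 2               
                       
                       


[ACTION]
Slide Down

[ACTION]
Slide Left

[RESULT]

┌────┬────┬────┬────┐  
│  3 │  1 │  5 │  4 │  
├────┼────┼────┼────┤  
│  2 │  9 │ 10 │ 12 │  
├────┼────┼────┼────┤  
│ 13 │  8 │  7 │    │  
├────┼────┼────┼────┤  
│  6 │ 14 │ 11 │ 15 │  
└────┴────┴────┴────┘  
Moves: 3               
                       
                       


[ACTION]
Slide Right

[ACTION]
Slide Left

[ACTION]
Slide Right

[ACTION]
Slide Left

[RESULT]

┌────┬────┬────┬────┐  
│  3 │  1 │  5 │  4 │  
├────┼────┼────┼────┤  
│  2 │  9 │ 10 │ 12 │  
├────┼────┼────┼────┤  
│ 13 │  8 │  7 │    │  
├────┼────┼────┼────┤  
│  6 │ 14 │ 11 │ 15 │  
└────┴────┴────┴────┘  
Moves: 7               
                       
                       
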